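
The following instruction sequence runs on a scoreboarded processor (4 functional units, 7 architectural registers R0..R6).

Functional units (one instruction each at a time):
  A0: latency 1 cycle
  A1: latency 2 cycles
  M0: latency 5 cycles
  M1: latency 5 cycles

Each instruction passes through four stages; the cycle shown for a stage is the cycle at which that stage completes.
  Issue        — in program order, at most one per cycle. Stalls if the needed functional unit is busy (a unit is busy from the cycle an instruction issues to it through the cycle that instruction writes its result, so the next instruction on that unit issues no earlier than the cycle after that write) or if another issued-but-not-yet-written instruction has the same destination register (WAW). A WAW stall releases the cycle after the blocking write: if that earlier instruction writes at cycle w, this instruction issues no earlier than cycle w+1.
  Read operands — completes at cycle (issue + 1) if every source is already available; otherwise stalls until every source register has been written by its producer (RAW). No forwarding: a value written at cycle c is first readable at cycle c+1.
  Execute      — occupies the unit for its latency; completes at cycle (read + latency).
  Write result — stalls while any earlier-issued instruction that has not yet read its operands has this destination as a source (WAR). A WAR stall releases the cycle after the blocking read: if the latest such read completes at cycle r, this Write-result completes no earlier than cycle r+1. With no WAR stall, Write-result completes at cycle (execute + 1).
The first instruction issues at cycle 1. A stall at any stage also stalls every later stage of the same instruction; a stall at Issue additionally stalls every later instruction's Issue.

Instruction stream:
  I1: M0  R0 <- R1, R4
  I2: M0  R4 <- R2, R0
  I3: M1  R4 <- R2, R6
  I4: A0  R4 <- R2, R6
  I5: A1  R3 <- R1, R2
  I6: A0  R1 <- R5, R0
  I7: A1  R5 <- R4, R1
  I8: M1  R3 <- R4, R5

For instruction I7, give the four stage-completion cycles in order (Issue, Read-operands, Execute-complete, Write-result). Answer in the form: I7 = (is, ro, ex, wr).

I7 = (31, 33, 35, 36)

cycle 1: I1→M0
cycle 2: I1 RO
cycle 7: I1 EX
cycle 8: I1 WR R0
cycle 9: I2→M0
cycle 10: I2 RO
cycle 15: I2 EX
cycle 16: I2 WR R4
cycle 17: I3→M1
cycle 18: I3 RO
cycle 23: I3 EX
cycle 24: I3 WR R4
cycle 25: I4→A0
cycle 26: I4 RO; I5→A1
cycle 27: I4 EX; I5 RO
cycle 28: I4 WR R4
cycle 29: I5 EX; I6→A0
cycle 30: I5 WR R3; I6 RO
cycle 31: I6 EX; I7→A1
cycle 32: I6 WR R1; I8→M1
cycle 33: I7 RO
cycle 35: I7 EX
cycle 36: I7 WR R5
cycle 37: I8 RO
cycle 42: I8 EX
cycle 43: I8 WR R3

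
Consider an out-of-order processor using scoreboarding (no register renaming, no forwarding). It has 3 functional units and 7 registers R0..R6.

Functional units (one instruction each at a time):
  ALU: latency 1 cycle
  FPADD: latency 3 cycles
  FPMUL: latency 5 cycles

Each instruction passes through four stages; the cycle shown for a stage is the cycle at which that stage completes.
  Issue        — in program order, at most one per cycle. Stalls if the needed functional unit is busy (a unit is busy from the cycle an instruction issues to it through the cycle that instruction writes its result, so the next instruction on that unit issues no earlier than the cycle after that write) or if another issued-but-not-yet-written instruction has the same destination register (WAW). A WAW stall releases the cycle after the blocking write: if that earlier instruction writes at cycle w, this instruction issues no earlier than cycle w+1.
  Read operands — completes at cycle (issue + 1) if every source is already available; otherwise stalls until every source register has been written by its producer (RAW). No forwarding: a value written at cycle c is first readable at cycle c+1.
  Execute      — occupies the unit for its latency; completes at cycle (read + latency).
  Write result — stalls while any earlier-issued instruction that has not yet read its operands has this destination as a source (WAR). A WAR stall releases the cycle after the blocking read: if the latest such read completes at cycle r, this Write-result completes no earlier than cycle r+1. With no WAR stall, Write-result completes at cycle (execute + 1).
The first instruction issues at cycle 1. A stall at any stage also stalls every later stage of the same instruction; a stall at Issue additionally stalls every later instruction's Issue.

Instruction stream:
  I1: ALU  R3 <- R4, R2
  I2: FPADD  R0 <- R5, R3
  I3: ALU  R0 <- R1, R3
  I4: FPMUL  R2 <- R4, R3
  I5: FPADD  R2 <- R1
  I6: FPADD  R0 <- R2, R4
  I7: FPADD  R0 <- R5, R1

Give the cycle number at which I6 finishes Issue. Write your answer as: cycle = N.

cycle = 25

[I1] 1/2/3/4
[I2] 2/5/8/9  (RAW R3: wait I1 write@4)
[I3] 10/11/12/13  (WAW R0: wait I2 write@9)
[I4] 11/12/17/18
[I5] 19/20/23/24  (WAW R2: wait I4 write@18)
[I6] 25/26/29/30  (struct: FPADD busy until I5 writes@24)
[I7] 31/32/35/36  (struct: FPADD busy until I6 writes@30)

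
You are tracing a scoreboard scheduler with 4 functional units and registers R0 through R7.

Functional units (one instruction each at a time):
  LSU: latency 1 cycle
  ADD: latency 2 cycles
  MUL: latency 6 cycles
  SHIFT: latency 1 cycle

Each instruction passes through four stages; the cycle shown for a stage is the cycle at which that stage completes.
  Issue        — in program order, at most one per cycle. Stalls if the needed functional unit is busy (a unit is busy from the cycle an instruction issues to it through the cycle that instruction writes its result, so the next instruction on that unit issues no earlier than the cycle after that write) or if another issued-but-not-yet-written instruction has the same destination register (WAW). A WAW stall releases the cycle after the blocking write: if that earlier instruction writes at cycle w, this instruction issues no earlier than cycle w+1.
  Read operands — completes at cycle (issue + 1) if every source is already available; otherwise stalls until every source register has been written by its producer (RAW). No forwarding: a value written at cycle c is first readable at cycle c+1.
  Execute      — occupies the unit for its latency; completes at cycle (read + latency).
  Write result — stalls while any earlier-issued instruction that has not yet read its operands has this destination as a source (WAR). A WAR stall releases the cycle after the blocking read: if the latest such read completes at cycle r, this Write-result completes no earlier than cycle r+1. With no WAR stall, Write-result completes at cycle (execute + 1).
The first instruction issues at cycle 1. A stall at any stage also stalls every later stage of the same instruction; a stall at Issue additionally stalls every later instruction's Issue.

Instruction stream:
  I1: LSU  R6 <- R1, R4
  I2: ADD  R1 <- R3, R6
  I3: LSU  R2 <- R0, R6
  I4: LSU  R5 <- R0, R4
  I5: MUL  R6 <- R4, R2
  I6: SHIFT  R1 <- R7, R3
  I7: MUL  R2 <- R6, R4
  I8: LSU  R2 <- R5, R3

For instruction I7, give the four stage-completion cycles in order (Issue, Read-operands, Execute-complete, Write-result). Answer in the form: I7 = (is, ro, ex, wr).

I7 = (19, 20, 26, 27)

t=1  I1 dispatched to LSU
t=2  I1 operands ready; I2 dispatched to ADD
t=3  I1 complete
t=4  R6←I1
t=5  I2 operands ready; I3 dispatched to LSU
t=6  I3 operands ready
t=7  I2 complete; I3 complete
t=8  R1←I2; R2←I3
t=9  I4 dispatched to LSU
t=10  I4 operands ready; I5 dispatched to MUL
t=11  I4 complete; I5 operands ready; I6 dispatched to SHIFT
t=12  R5←I4; I6 operands ready
t=13  I6 complete
t=14  R1←I6
t=17  I5 complete
t=18  R6←I5
t=19  I7 dispatched to MUL
t=20  I7 operands ready
t=26  I7 complete
t=27  R2←I7
t=28  I8 dispatched to LSU
t=29  I8 operands ready
t=30  I8 complete
t=31  R2←I8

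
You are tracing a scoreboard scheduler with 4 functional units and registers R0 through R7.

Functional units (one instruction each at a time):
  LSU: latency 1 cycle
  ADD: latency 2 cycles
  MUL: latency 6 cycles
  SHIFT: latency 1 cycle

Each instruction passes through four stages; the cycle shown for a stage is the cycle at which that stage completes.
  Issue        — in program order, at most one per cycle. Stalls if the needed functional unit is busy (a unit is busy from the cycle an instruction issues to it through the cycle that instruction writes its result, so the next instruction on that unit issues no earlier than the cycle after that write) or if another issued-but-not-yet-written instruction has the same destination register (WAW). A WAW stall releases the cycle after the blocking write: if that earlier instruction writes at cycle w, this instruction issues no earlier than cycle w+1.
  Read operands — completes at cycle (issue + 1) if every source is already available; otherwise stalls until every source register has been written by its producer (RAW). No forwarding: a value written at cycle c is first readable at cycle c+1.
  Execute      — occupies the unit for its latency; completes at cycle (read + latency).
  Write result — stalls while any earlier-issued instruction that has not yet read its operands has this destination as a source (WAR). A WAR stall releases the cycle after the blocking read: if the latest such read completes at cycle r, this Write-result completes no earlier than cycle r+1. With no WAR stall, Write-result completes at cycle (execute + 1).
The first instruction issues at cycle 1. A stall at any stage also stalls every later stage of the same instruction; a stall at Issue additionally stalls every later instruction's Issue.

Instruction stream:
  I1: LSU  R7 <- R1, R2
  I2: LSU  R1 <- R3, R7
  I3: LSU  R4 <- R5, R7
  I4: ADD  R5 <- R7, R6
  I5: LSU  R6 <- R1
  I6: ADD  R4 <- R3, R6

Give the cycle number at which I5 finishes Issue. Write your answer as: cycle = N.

cycle = 13

t=1  I1→LSU
t=2  I1 RO
t=3  I1 EX
t=4  I1 WR R7
t=5  I2→LSU
t=6  I2 RO
t=7  I2 EX
t=8  I2 WR R1
t=9  I3→LSU
t=10  I3 RO, I4→ADD
t=11  I3 EX, I4 RO
t=12  I3 WR R4
t=13  I4 EX, I5→LSU
t=14  I4 WR R5, I5 RO
t=15  I5 EX, I6→ADD
t=16  I5 WR R6
t=17  I6 RO
t=19  I6 EX
t=20  I6 WR R4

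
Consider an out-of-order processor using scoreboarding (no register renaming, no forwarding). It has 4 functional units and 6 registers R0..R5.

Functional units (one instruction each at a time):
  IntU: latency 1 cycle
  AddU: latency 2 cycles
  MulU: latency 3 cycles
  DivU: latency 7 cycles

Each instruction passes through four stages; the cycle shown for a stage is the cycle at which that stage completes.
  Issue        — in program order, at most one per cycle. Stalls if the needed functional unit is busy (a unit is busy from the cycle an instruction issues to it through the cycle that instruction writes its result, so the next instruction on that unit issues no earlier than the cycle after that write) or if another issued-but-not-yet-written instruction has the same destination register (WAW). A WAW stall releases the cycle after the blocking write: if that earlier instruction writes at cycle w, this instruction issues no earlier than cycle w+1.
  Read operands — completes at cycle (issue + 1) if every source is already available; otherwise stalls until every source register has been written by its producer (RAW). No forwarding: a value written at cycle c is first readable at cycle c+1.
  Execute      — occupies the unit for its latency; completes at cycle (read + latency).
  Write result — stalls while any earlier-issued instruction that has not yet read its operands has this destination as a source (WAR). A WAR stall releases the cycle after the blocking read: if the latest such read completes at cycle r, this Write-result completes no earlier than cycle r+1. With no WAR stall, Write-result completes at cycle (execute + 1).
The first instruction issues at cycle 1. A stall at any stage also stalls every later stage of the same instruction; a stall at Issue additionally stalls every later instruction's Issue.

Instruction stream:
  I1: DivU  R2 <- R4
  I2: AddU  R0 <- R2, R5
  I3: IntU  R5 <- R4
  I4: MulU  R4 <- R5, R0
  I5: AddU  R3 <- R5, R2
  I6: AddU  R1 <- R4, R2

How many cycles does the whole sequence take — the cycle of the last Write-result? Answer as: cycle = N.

cycle = 24

[I1] 1/2/9/10
[I2] 2/11/13/14  (RAW R2: wait I1 write@10)
[I3] 3/4/5/12  (WAR R5: wait I2 read@11)
[I4] 4/15/18/19  (RAW R0: wait I2 write@14)
[I5] 15/16/18/19  (struct: AddU busy until I2 writes@14)
[I6] 20/21/23/24  (struct: AddU busy until I5 writes@19)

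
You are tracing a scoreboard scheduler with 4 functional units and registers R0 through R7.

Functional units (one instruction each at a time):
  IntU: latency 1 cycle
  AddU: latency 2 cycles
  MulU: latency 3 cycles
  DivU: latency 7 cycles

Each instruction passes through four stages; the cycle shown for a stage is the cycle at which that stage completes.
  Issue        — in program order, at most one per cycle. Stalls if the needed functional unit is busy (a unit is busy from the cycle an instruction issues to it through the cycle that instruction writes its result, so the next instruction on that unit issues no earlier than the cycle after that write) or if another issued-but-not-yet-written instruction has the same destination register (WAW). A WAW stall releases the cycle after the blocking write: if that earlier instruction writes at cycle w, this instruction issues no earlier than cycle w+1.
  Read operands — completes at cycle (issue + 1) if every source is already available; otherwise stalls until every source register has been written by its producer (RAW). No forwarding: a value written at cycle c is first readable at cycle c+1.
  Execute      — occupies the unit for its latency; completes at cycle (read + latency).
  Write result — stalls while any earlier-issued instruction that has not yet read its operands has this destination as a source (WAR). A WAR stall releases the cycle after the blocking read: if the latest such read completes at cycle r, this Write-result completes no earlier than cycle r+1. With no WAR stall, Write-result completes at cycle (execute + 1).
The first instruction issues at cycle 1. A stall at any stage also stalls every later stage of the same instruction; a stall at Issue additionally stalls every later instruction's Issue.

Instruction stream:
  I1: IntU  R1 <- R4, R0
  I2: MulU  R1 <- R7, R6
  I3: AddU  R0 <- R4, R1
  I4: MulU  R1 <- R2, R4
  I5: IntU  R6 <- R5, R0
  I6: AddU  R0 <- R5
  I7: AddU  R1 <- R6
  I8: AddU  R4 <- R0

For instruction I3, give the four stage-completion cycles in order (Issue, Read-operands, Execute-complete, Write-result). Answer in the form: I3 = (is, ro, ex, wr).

c1: I1 dispatched to IntU
c2: I1 operands ready
c3: I1 complete
c4: R1←I1
c5: I2 dispatched to MulU
c6: I2 operands ready; I3 dispatched to AddU
c9: I2 complete
c10: R1←I2
c11: I3 operands ready; I4 dispatched to MulU
c12: I4 operands ready; I5 dispatched to IntU
c13: I3 complete
c14: R0←I3
c15: I4 complete; I5 operands ready; I6 dispatched to AddU
c16: R1←I4; I5 complete; I6 operands ready
c17: R6←I5
c18: I6 complete
c19: R0←I6
c20: I7 dispatched to AddU
c21: I7 operands ready
c23: I7 complete
c24: R1←I7
c25: I8 dispatched to AddU
c26: I8 operands ready
c28: I8 complete
c29: R4←I8

I3 = (6, 11, 13, 14)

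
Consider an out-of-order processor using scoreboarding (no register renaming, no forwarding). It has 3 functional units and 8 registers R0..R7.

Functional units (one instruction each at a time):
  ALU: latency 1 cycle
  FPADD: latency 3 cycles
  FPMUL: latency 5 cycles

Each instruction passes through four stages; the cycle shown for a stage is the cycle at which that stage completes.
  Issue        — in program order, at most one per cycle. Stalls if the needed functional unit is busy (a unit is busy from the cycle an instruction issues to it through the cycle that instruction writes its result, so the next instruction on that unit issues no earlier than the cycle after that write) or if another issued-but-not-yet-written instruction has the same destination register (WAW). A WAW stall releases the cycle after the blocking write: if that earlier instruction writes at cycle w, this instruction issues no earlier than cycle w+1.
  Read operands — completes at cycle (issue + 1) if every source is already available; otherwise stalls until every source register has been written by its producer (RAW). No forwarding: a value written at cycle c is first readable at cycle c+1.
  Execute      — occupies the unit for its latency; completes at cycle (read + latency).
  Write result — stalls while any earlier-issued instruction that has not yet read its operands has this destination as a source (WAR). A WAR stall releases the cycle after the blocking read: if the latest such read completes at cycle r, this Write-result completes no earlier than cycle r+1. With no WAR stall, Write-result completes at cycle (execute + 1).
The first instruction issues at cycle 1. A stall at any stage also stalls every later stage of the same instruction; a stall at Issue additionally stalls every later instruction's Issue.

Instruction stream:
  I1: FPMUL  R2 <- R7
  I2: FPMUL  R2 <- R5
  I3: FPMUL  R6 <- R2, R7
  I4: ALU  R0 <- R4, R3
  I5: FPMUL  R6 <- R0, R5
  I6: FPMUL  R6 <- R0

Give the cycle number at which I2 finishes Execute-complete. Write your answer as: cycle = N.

[1] I1→FPMUL
[2] I1 RO
[7] I1 EX
[8] I1 WR R2
[9] I2→FPMUL
[10] I2 RO
[15] I2 EX
[16] I2 WR R2
[17] I3→FPMUL
[18] I3 RO | I4→ALU
[19] I4 RO
[20] I4 EX
[21] I4 WR R0
[23] I3 EX
[24] I3 WR R6
[25] I5→FPMUL
[26] I5 RO
[31] I5 EX
[32] I5 WR R6
[33] I6→FPMUL
[34] I6 RO
[39] I6 EX
[40] I6 WR R6

cycle = 15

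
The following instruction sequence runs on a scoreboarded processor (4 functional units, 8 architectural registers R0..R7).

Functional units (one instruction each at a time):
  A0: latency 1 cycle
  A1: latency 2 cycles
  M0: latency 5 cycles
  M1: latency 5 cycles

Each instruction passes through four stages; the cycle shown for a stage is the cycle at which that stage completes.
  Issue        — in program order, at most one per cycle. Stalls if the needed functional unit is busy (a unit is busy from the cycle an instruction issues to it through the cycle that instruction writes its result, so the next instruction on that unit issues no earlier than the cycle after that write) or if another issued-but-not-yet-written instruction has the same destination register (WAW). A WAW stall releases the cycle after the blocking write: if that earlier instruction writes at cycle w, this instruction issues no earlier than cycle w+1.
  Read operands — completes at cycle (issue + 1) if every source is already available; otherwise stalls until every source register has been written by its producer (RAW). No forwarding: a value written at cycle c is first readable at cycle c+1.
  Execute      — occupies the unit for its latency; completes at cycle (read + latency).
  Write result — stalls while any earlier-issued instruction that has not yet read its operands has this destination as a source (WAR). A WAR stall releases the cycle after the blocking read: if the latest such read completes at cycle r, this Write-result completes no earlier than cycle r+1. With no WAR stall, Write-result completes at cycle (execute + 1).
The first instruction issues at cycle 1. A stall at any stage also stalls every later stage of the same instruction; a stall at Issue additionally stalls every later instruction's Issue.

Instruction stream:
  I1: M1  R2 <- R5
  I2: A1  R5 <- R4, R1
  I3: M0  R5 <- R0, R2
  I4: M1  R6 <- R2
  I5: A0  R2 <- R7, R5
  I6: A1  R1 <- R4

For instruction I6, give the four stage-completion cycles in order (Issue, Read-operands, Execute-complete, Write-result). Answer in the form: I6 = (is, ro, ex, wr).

[I1] 1/2/7/8
[I2] 2/3/5/6
[I3] 7/9/14/15  (WAW R5: wait I2 write@6; RAW R2: wait I1 write@8)
[I4] 9/10/15/16  (struct: M1 busy until I1 writes@8)
[I5] 10/16/17/18  (RAW R5: wait I3 write@15)
[I6] 11/12/14/15

I6 = (11, 12, 14, 15)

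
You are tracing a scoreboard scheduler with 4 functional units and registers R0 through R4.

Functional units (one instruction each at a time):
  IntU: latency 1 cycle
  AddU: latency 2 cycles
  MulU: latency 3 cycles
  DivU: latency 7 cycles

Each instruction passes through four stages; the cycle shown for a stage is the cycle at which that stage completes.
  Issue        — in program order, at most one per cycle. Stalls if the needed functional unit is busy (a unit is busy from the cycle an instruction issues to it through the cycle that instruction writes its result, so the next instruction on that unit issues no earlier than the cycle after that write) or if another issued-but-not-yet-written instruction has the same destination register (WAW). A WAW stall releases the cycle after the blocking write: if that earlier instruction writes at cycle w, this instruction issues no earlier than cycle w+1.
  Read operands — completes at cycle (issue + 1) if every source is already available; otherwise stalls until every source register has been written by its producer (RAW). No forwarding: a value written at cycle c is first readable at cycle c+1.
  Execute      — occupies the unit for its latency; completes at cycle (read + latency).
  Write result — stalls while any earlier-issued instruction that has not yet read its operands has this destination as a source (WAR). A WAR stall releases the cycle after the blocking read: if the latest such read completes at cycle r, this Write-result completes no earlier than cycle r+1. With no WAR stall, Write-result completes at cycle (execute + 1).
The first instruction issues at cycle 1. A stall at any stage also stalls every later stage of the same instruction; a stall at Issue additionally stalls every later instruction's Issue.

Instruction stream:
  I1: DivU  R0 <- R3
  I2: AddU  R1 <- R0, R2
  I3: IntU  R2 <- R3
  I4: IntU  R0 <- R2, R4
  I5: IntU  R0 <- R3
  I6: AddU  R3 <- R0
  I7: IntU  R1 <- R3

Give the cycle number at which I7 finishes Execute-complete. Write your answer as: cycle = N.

cycle = 26

[I1] 1/2/9/10
[I2] 2/11/13/14  (RAW R0: wait I1 write@10)
[I3] 3/4/5/12  (WAR R2: wait I2 read@11)
[I4] 13/14/15/16  (struct: IntU busy until I3 writes@12)
[I5] 17/18/19/20  (struct: IntU busy until I4 writes@16)
[I6] 18/21/23/24  (RAW R0: wait I5 write@20)
[I7] 21/25/26/27  (struct: IntU busy until I5 writes@20; RAW R3: wait I6 write@24)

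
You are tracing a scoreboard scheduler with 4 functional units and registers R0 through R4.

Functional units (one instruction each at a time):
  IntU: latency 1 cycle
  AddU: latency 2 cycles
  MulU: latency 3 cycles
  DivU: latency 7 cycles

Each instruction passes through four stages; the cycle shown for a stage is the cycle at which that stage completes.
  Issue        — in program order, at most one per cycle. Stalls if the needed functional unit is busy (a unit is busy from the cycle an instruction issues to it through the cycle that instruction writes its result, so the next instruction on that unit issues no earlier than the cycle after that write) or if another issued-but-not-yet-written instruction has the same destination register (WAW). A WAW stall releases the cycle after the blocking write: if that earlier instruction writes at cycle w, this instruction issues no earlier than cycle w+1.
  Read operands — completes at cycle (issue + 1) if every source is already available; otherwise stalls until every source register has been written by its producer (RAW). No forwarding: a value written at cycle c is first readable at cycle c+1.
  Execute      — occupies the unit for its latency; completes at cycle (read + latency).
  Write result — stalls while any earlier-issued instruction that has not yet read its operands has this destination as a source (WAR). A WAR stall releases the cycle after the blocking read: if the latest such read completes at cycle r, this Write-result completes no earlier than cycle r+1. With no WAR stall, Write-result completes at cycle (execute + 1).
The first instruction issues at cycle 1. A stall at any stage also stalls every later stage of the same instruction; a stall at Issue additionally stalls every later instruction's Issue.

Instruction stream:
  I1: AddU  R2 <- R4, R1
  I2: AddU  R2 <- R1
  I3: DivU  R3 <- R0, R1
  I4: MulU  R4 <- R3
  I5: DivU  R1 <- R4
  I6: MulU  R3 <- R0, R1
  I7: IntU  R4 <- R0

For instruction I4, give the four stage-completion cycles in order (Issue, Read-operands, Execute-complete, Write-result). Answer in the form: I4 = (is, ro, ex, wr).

I4 = (8, 17, 20, 21)

cycle 1: issue I1 (AddU)
cycle 2: I1 read-ops
cycle 4: I1 finished on AddU
cycle 5: I1→R2
cycle 6: issue I2 (AddU)
cycle 7: I2 read-ops, issue I3 (DivU)
cycle 8: I3 read-ops, issue I4 (MulU)
cycle 9: I2 finished on AddU
cycle 10: I2→R2
cycle 15: I3 finished on DivU
cycle 16: I3→R3
cycle 17: I4 read-ops, issue I5 (DivU)
cycle 20: I4 finished on MulU
cycle 21: I4→R4
cycle 22: I5 read-ops, issue I6 (MulU)
cycle 23: issue I7 (IntU)
cycle 24: I7 read-ops
cycle 25: I7 finished on IntU
cycle 26: I7→R4
cycle 29: I5 finished on DivU
cycle 30: I5→R1
cycle 31: I6 read-ops
cycle 34: I6 finished on MulU
cycle 35: I6→R3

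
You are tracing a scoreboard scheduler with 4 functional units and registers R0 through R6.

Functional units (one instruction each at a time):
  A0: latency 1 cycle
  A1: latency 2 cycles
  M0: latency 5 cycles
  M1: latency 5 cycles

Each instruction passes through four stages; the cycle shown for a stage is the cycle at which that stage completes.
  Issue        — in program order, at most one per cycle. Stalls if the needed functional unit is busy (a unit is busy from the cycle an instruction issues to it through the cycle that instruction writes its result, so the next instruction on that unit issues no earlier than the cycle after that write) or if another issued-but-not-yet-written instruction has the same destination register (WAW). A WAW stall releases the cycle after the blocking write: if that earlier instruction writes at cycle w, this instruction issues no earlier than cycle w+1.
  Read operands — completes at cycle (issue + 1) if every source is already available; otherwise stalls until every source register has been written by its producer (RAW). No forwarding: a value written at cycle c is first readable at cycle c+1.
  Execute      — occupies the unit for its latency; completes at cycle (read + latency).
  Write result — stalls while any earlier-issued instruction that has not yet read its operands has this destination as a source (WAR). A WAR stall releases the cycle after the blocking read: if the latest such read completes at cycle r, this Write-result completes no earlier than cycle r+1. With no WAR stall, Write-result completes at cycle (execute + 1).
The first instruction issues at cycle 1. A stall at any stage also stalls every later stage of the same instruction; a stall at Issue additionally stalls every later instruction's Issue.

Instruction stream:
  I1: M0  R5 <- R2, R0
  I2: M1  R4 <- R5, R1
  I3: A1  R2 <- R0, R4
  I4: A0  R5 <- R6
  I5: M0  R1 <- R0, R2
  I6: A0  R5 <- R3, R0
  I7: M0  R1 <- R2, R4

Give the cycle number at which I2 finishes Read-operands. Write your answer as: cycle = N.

t=1  I1 issues→M0
t=2  I1 reads, I2 issues→M1
t=3  I3 issues→A1
t=7  I1 exec-done
t=8  I1 writes R5
t=9  I2 reads, I4 issues→A0
t=10  I4 reads, I5 issues→M0
t=11  I4 exec-done
t=12  I4 writes R5
t=13  I6 issues→A0
t=14  I2 exec-done, I6 reads
t=15  I2 writes R4, I6 exec-done
t=16  I3 reads, I6 writes R5
t=18  I3 exec-done
t=19  I3 writes R2
t=20  I5 reads
t=25  I5 exec-done
t=26  I5 writes R1
t=27  I7 issues→M0
t=28  I7 reads
t=33  I7 exec-done
t=34  I7 writes R1

cycle = 9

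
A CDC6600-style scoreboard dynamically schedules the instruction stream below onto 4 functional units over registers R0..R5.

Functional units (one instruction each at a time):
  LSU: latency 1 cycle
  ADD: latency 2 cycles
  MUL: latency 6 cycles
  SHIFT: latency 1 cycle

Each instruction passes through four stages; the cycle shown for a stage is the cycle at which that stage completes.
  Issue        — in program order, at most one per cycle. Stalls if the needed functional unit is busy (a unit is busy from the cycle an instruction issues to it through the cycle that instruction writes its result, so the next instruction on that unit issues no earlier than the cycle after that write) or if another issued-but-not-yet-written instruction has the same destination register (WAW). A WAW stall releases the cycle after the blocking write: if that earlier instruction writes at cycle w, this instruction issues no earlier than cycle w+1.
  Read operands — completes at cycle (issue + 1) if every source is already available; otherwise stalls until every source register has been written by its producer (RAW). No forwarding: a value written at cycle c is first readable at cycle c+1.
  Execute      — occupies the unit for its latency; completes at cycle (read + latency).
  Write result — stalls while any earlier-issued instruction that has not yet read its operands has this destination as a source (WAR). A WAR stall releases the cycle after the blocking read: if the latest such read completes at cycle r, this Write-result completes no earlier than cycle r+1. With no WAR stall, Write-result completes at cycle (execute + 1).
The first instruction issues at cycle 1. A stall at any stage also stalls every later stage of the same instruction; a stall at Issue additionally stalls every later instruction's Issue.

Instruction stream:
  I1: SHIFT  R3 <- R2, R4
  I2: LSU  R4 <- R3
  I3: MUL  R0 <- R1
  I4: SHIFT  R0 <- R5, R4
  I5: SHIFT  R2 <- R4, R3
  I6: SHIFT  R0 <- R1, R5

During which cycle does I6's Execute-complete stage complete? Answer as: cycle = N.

  I1 | 1 | 2 | 3 | 4
  I2 | 2 | 5 | 6 | 7   RAW R3: wait I1 write@4
  I3 | 3 | 4 | 10 | 11
  I4 | 12 | 13 | 14 | 15   WAW R0: wait I3 write@11
  I5 | 16 | 17 | 18 | 19   struct: SHIFT busy until I4 writes@15
  I6 | 20 | 21 | 22 | 23   struct: SHIFT busy until I5 writes@19

cycle = 22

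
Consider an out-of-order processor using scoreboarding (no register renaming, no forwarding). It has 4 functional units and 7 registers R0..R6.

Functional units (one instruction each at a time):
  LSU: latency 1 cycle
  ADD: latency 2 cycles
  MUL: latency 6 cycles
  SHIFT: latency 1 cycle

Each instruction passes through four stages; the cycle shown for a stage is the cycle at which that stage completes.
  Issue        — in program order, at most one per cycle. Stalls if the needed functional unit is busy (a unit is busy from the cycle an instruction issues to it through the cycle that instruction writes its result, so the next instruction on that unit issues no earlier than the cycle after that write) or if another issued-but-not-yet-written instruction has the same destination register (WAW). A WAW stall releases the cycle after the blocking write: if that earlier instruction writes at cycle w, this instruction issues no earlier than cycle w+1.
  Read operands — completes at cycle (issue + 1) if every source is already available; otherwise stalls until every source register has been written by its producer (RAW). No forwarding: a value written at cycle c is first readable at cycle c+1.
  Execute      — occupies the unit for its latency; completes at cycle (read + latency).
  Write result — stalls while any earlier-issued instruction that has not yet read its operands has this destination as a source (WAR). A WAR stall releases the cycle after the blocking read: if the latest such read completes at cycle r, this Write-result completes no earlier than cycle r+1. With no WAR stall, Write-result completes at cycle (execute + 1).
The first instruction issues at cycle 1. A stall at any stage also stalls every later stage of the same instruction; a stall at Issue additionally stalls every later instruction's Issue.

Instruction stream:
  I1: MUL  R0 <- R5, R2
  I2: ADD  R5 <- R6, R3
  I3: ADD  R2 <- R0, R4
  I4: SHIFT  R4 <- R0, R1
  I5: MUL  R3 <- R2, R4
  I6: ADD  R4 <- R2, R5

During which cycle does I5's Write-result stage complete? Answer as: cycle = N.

cycle = 21

c1: I1→MUL
c2: I1 RO; I2→ADD
c3: I2 RO
c5: I2 EX
c6: I2 WR R5
c7: I3→ADD
c8: I1 EX; I4→SHIFT
c9: I1 WR R0
c10: I3 RO; I4 RO; I5→MUL
c11: I4 EX
c12: I3 EX; I4 WR R4
c13: I3 WR R2
c14: I5 RO; I6→ADD
c15: I6 RO
c17: I6 EX
c18: I6 WR R4
c20: I5 EX
c21: I5 WR R3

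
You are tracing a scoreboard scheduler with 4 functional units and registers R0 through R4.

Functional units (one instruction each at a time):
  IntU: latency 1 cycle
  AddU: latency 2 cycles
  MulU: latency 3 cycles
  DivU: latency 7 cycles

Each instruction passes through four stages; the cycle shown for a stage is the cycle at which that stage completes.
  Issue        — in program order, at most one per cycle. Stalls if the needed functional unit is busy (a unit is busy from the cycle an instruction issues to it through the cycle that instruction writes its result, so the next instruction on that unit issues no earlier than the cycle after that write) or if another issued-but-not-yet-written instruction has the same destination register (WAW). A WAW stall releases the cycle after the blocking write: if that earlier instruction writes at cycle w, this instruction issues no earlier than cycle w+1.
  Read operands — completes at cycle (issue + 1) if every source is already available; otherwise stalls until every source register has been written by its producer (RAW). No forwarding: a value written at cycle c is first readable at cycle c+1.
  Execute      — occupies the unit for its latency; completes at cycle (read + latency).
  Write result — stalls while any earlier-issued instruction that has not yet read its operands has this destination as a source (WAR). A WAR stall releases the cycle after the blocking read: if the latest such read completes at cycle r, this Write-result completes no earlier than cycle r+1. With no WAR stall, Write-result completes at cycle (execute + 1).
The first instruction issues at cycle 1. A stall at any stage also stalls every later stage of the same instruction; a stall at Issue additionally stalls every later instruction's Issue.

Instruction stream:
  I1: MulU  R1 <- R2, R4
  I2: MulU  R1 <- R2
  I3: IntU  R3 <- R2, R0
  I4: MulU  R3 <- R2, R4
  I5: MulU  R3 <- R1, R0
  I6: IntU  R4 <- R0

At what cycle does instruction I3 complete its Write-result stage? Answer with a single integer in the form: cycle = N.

cycle = 11

[I1] 1/2/5/6
[I2] 7/8/11/12  (struct: MulU busy until I1 writes@6)
[I3] 8/9/10/11
[I4] 13/14/17/18  (struct: MulU busy until I2 writes@12)
[I5] 19/20/23/24  (struct: MulU busy until I4 writes@18)
[I6] 20/21/22/23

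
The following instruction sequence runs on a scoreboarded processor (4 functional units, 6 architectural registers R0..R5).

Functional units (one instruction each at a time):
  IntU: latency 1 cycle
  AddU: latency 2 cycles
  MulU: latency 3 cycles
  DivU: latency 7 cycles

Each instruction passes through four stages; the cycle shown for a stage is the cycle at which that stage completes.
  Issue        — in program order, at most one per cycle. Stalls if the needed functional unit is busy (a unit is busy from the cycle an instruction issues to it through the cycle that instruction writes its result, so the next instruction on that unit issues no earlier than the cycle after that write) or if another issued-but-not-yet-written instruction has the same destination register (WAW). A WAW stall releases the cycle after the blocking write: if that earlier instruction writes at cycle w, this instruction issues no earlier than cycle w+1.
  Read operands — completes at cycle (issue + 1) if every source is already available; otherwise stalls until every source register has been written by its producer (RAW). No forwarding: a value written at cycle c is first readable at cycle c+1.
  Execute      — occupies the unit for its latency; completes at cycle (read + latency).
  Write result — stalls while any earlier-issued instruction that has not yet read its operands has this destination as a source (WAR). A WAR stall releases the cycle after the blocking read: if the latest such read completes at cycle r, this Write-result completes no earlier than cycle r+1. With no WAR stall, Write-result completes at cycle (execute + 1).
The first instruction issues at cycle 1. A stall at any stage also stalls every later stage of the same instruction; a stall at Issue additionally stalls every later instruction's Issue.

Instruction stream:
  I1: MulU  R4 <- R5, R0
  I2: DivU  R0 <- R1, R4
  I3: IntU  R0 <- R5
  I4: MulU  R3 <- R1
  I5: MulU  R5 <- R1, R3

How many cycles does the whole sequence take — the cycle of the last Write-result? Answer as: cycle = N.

cycle = 28

[1] I1 issues→MulU
[2] I1 reads, I2 issues→DivU
[5] I1 exec-done
[6] I1 writes R4
[7] I2 reads
[14] I2 exec-done
[15] I2 writes R0
[16] I3 issues→IntU
[17] I3 reads, I4 issues→MulU
[18] I3 exec-done, I4 reads
[19] I3 writes R0
[21] I4 exec-done
[22] I4 writes R3
[23] I5 issues→MulU
[24] I5 reads
[27] I5 exec-done
[28] I5 writes R5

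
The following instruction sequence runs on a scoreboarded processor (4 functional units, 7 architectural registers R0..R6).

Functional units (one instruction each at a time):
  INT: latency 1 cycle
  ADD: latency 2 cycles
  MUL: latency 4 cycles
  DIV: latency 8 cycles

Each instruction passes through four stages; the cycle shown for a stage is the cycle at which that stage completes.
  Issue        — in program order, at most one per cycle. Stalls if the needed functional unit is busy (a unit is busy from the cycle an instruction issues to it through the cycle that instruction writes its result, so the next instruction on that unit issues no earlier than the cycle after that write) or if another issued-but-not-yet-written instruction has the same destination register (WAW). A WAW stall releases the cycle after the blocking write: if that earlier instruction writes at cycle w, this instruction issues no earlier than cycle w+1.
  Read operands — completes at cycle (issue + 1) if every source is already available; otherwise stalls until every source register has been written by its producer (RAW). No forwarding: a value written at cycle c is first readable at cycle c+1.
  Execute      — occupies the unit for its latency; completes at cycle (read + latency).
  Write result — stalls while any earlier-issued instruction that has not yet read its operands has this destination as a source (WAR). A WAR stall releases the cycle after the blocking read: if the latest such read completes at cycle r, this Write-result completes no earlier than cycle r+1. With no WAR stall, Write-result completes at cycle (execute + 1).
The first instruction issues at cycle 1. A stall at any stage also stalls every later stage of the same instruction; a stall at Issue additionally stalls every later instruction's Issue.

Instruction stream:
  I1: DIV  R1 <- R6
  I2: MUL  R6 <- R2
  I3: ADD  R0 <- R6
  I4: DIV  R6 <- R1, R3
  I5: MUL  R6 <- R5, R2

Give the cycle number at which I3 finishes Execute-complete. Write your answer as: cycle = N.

  I1 | 1 | 2 | 10 | 11
  I2 | 2 | 3 | 7 | 8
  I3 | 3 | 9 | 11 | 12   RAW R6: wait I2 write@8
  I4 | 12 | 13 | 21 | 22   struct: DIV busy until I1 writes@11
  I5 | 23 | 24 | 28 | 29   WAW R6: wait I4 write@22

cycle = 11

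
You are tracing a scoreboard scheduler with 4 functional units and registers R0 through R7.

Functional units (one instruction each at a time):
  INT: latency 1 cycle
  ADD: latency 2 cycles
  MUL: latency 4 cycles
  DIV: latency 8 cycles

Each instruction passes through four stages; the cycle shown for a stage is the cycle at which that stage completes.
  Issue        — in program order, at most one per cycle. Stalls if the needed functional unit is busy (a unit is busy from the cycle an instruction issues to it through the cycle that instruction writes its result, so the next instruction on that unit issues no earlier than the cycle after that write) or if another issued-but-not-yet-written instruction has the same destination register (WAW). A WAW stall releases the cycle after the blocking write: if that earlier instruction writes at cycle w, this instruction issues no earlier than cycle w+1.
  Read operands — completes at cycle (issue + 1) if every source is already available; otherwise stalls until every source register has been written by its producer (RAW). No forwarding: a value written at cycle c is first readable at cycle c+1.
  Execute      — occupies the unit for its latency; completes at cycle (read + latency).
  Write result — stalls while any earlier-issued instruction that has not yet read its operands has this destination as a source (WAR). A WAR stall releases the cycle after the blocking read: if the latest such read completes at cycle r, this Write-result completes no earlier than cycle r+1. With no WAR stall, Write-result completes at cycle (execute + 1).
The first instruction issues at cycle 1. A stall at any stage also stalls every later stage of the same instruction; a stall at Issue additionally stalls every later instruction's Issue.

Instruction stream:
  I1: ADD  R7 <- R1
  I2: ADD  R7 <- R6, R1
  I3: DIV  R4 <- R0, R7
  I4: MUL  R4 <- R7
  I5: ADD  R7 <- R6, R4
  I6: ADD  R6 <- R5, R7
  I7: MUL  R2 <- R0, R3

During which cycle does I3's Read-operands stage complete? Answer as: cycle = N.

cycle 1: issue I1 (ADD)
cycle 2: I1 read-ops
cycle 4: I1 finished on ADD
cycle 5: I1→R7
cycle 6: issue I2 (ADD)
cycle 7: I2 read-ops · issue I3 (DIV)
cycle 9: I2 finished on ADD
cycle 10: I2→R7
cycle 11: I3 read-ops
cycle 19: I3 finished on DIV
cycle 20: I3→R4
cycle 21: issue I4 (MUL)
cycle 22: I4 read-ops · issue I5 (ADD)
cycle 26: I4 finished on MUL
cycle 27: I4→R4
cycle 28: I5 read-ops
cycle 30: I5 finished on ADD
cycle 31: I5→R7
cycle 32: issue I6 (ADD)
cycle 33: I6 read-ops · issue I7 (MUL)
cycle 34: I7 read-ops
cycle 35: I6 finished on ADD
cycle 36: I6→R6
cycle 38: I7 finished on MUL
cycle 39: I7→R2

cycle = 11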